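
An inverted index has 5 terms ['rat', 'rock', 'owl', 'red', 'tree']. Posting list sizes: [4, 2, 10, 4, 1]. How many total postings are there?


Summing posting list sizes:
'rat': 4 postings
'rock': 2 postings
'owl': 10 postings
'red': 4 postings
'tree': 1 postings
Total = 4 + 2 + 10 + 4 + 1 = 21

21


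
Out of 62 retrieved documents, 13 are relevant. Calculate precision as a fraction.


Precision = relevant_retrieved / total_retrieved
= 13 / 62
= 13 / (13 + 49)
= 13/62

13/62


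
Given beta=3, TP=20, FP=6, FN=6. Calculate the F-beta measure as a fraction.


P = TP/(TP+FP) = 20/26 = 10/13
R = TP/(TP+FN) = 20/26 = 10/13
beta^2 = 3^2 = 9
(1 + beta^2) = 10
Numerator = (1+beta^2)*P*R = 1000/169
Denominator = beta^2*P + R = 90/13 + 10/13 = 100/13
F_beta = 10/13

10/13


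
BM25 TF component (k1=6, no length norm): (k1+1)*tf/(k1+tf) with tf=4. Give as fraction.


BM25 TF component = (k1+1)*tf / (k1+tf)
k1 = 6, tf = 4
Numerator = (6+1)*4 = 28
Denominator = 6 + 4 = 10
= 28/10 = 14/5

14/5


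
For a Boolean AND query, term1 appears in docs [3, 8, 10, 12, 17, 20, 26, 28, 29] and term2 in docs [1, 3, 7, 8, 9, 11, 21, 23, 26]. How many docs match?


Boolean AND: find intersection of posting lists
term1 docs: [3, 8, 10, 12, 17, 20, 26, 28, 29]
term2 docs: [1, 3, 7, 8, 9, 11, 21, 23, 26]
Intersection: [3, 8, 26]
|intersection| = 3

3


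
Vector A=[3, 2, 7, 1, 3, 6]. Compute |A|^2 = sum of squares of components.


|A|^2 = sum of squared components
A[0]^2 = 3^2 = 9
A[1]^2 = 2^2 = 4
A[2]^2 = 7^2 = 49
A[3]^2 = 1^2 = 1
A[4]^2 = 3^2 = 9
A[5]^2 = 6^2 = 36
Sum = 9 + 4 + 49 + 1 + 9 + 36 = 108

108


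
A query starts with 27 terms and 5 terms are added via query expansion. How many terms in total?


Original terms: 27
Expansion terms: 5
Total = 27 + 5 = 32

32


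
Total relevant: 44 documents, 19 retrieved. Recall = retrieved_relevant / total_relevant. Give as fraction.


Recall = retrieved_relevant / total_relevant
= 19 / 44
= 19 / (19 + 25)
= 19/44

19/44


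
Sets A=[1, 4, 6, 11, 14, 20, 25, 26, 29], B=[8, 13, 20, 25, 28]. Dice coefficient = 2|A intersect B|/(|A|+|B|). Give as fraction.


A intersect B = [20, 25]
|A intersect B| = 2
|A| = 9, |B| = 5
Dice = 2*2 / (9+5)
= 4 / 14 = 2/7

2/7


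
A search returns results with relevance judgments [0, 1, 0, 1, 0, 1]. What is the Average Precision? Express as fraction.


Computing P@k for each relevant position:
Position 1: not relevant
Position 2: relevant, P@2 = 1/2 = 1/2
Position 3: not relevant
Position 4: relevant, P@4 = 2/4 = 1/2
Position 5: not relevant
Position 6: relevant, P@6 = 3/6 = 1/2
Sum of P@k = 1/2 + 1/2 + 1/2 = 3/2
AP = 3/2 / 3 = 1/2

1/2


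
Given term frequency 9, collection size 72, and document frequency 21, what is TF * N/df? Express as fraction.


TF * (N/df)
= 9 * (72/21)
= 9 * 24/7
= 216/7

216/7


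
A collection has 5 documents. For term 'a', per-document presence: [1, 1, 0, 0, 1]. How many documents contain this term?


Checking each document for 'a':
Doc 1: present
Doc 2: present
Doc 3: absent
Doc 4: absent
Doc 5: present
df = sum of presences = 1 + 1 + 0 + 0 + 1 = 3

3


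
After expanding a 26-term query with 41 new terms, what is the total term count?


Original terms: 26
Expansion terms: 41
Total = 26 + 41 = 67

67


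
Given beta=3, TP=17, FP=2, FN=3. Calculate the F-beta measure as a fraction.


P = TP/(TP+FP) = 17/19 = 17/19
R = TP/(TP+FN) = 17/20 = 17/20
beta^2 = 3^2 = 9
(1 + beta^2) = 10
Numerator = (1+beta^2)*P*R = 289/38
Denominator = beta^2*P + R = 153/19 + 17/20 = 3383/380
F_beta = 170/199

170/199


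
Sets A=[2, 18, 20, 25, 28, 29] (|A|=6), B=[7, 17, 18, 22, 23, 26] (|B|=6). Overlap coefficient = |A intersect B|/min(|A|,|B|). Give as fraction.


A intersect B = [18]
|A intersect B| = 1
min(|A|, |B|) = min(6, 6) = 6
Overlap = 1 / 6 = 1/6

1/6


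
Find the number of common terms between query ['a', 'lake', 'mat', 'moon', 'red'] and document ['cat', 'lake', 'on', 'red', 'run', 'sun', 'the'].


Query terms: ['a', 'lake', 'mat', 'moon', 'red']
Document terms: ['cat', 'lake', 'on', 'red', 'run', 'sun', 'the']
Common terms: ['lake', 'red']
Overlap count = 2

2


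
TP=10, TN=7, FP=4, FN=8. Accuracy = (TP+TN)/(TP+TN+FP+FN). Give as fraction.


Accuracy = (TP + TN) / (TP + TN + FP + FN)
TP + TN = 10 + 7 = 17
Total = 10 + 7 + 4 + 8 = 29
Accuracy = 17 / 29 = 17/29

17/29


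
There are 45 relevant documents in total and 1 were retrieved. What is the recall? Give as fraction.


Recall = retrieved_relevant / total_relevant
= 1 / 45
= 1 / (1 + 44)
= 1/45

1/45


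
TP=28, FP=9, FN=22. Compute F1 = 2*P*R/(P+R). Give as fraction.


F1 = 2 * P * R / (P + R)
P = TP/(TP+FP) = 28/37 = 28/37
R = TP/(TP+FN) = 28/50 = 14/25
2 * P * R = 2 * 28/37 * 14/25 = 784/925
P + R = 28/37 + 14/25 = 1218/925
F1 = 784/925 / 1218/925 = 56/87

56/87


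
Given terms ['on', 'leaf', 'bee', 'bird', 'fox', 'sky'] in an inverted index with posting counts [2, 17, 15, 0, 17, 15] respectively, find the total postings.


Summing posting list sizes:
'on': 2 postings
'leaf': 17 postings
'bee': 15 postings
'bird': 0 postings
'fox': 17 postings
'sky': 15 postings
Total = 2 + 17 + 15 + 0 + 17 + 15 = 66

66


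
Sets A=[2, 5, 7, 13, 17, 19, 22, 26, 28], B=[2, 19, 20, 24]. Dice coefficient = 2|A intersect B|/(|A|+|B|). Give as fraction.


A intersect B = [2, 19]
|A intersect B| = 2
|A| = 9, |B| = 4
Dice = 2*2 / (9+4)
= 4 / 13 = 4/13

4/13


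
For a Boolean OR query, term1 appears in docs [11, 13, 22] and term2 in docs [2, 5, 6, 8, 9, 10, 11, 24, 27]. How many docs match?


Boolean OR: find union of posting lists
term1 docs: [11, 13, 22]
term2 docs: [2, 5, 6, 8, 9, 10, 11, 24, 27]
Union: [2, 5, 6, 8, 9, 10, 11, 13, 22, 24, 27]
|union| = 11

11


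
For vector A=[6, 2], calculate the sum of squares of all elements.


|A|^2 = sum of squared components
A[0]^2 = 6^2 = 36
A[1]^2 = 2^2 = 4
Sum = 36 + 4 = 40

40


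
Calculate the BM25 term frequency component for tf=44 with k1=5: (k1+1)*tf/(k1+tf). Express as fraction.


BM25 TF component = (k1+1)*tf / (k1+tf)
k1 = 5, tf = 44
Numerator = (5+1)*44 = 264
Denominator = 5 + 44 = 49
= 264/49 = 264/49

264/49


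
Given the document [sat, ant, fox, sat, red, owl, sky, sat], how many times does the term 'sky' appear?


Document has 8 words
Scanning for 'sky':
Found at positions: [6]
Count = 1

1


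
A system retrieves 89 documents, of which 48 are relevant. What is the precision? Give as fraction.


Precision = relevant_retrieved / total_retrieved
= 48 / 89
= 48 / (48 + 41)
= 48/89

48/89


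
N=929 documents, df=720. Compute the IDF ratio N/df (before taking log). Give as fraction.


IDF ratio = N / df
= 929 / 720
= 929/720

929/720


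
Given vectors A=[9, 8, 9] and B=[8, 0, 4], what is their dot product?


Dot product = sum of element-wise products
A[0]*B[0] = 9*8 = 72
A[1]*B[1] = 8*0 = 0
A[2]*B[2] = 9*4 = 36
Sum = 72 + 0 + 36 = 108

108


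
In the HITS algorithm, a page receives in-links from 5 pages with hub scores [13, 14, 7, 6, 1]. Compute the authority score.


Authority = sum of hub scores of in-linkers
In-link 1: hub score = 13
In-link 2: hub score = 14
In-link 3: hub score = 7
In-link 4: hub score = 6
In-link 5: hub score = 1
Authority = 13 + 14 + 7 + 6 + 1 = 41

41


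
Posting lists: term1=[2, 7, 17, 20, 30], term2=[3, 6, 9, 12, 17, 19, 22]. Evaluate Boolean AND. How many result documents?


Boolean AND: find intersection of posting lists
term1 docs: [2, 7, 17, 20, 30]
term2 docs: [3, 6, 9, 12, 17, 19, 22]
Intersection: [17]
|intersection| = 1

1


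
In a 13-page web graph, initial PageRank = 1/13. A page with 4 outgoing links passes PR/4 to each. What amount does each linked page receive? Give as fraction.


Initial PR = 1/13 = 1/13
Outlinks = 4
Contribution per link = PR / outlinks
= 1/13 / 4
= 1/52

1/52


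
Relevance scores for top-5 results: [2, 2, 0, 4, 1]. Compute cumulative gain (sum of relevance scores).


Cumulative Gain = sum of relevance scores
Position 1: rel=2, running sum=2
Position 2: rel=2, running sum=4
Position 3: rel=0, running sum=4
Position 4: rel=4, running sum=8
Position 5: rel=1, running sum=9
CG = 9

9


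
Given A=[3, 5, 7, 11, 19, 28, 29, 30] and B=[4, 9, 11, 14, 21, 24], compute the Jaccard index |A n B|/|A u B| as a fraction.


A intersect B = [11]
|A intersect B| = 1
A union B = [3, 4, 5, 7, 9, 11, 14, 19, 21, 24, 28, 29, 30]
|A union B| = 13
Jaccard = 1/13 = 1/13

1/13


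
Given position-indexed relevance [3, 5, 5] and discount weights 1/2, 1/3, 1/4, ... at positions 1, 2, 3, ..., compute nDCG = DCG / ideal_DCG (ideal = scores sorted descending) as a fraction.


Position discount weights w_i = 1/(i+1) for i=1..3:
Weights = [1/2, 1/3, 1/4]
Actual relevance: [3, 5, 5]
DCG = 3/2 + 5/3 + 5/4 = 53/12
Ideal relevance (sorted desc): [5, 5, 3]
Ideal DCG = 5/2 + 5/3 + 3/4 = 59/12
nDCG = DCG / ideal_DCG = 53/12 / 59/12 = 53/59

53/59


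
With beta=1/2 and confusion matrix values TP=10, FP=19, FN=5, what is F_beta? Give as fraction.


P = TP/(TP+FP) = 10/29 = 10/29
R = TP/(TP+FN) = 10/15 = 2/3
beta^2 = 1/2^2 = 1/4
(1 + beta^2) = 5/4
Numerator = (1+beta^2)*P*R = 25/87
Denominator = beta^2*P + R = 5/58 + 2/3 = 131/174
F_beta = 50/131

50/131


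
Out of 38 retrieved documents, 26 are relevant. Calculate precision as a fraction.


Precision = relevant_retrieved / total_retrieved
= 26 / 38
= 26 / (26 + 12)
= 13/19

13/19


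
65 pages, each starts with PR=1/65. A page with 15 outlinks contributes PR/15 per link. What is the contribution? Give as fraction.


Initial PR = 1/65 = 1/65
Outlinks = 15
Contribution per link = PR / outlinks
= 1/65 / 15
= 1/975

1/975


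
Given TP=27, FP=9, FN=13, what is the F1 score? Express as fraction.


F1 = 2 * P * R / (P + R)
P = TP/(TP+FP) = 27/36 = 3/4
R = TP/(TP+FN) = 27/40 = 27/40
2 * P * R = 2 * 3/4 * 27/40 = 81/80
P + R = 3/4 + 27/40 = 57/40
F1 = 81/80 / 57/40 = 27/38

27/38


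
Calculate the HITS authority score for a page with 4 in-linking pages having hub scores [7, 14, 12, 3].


Authority = sum of hub scores of in-linkers
In-link 1: hub score = 7
In-link 2: hub score = 14
In-link 3: hub score = 12
In-link 4: hub score = 3
Authority = 7 + 14 + 12 + 3 = 36

36


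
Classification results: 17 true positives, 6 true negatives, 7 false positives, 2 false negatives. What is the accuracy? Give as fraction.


Accuracy = (TP + TN) / (TP + TN + FP + FN)
TP + TN = 17 + 6 = 23
Total = 17 + 6 + 7 + 2 = 32
Accuracy = 23 / 32 = 23/32

23/32


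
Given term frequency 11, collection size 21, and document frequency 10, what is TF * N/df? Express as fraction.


TF * (N/df)
= 11 * (21/10)
= 11 * 21/10
= 231/10

231/10


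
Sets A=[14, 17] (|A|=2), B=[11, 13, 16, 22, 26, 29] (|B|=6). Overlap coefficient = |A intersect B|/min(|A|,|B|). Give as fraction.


A intersect B = []
|A intersect B| = 0
min(|A|, |B|) = min(2, 6) = 2
Overlap = 0 / 2 = 0

0


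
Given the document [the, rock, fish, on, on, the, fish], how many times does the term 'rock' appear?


Document has 7 words
Scanning for 'rock':
Found at positions: [1]
Count = 1

1


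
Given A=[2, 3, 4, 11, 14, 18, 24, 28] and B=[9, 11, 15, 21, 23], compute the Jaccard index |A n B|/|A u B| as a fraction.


A intersect B = [11]
|A intersect B| = 1
A union B = [2, 3, 4, 9, 11, 14, 15, 18, 21, 23, 24, 28]
|A union B| = 12
Jaccard = 1/12 = 1/12

1/12


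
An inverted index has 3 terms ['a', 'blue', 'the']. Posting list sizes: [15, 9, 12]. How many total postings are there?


Summing posting list sizes:
'a': 15 postings
'blue': 9 postings
'the': 12 postings
Total = 15 + 9 + 12 = 36

36


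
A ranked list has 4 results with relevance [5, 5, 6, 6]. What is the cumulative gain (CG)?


Cumulative Gain = sum of relevance scores
Position 1: rel=5, running sum=5
Position 2: rel=5, running sum=10
Position 3: rel=6, running sum=16
Position 4: rel=6, running sum=22
CG = 22

22


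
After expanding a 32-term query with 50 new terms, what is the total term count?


Original terms: 32
Expansion terms: 50
Total = 32 + 50 = 82

82


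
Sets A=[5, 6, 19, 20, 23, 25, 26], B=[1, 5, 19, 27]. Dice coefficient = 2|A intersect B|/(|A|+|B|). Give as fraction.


A intersect B = [5, 19]
|A intersect B| = 2
|A| = 7, |B| = 4
Dice = 2*2 / (7+4)
= 4 / 11 = 4/11

4/11


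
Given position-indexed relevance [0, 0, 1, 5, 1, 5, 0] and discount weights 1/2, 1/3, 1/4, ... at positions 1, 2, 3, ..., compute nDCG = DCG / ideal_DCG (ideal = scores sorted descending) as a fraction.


Position discount weights w_i = 1/(i+1) for i=1..7:
Weights = [1/2, 1/3, 1/4, 1/5, 1/6, 1/7, 1/8]
Actual relevance: [0, 0, 1, 5, 1, 5, 0]
DCG = 0/2 + 0/3 + 1/4 + 5/5 + 1/6 + 5/7 + 0/8 = 179/84
Ideal relevance (sorted desc): [5, 5, 1, 1, 0, 0, 0]
Ideal DCG = 5/2 + 5/3 + 1/4 + 1/5 + 0/6 + 0/7 + 0/8 = 277/60
nDCG = DCG / ideal_DCG = 179/84 / 277/60 = 895/1939

895/1939


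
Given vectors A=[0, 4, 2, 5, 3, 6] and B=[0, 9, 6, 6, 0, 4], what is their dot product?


Dot product = sum of element-wise products
A[0]*B[0] = 0*0 = 0
A[1]*B[1] = 4*9 = 36
A[2]*B[2] = 2*6 = 12
A[3]*B[3] = 5*6 = 30
A[4]*B[4] = 3*0 = 0
A[5]*B[5] = 6*4 = 24
Sum = 0 + 36 + 12 + 30 + 0 + 24 = 102

102


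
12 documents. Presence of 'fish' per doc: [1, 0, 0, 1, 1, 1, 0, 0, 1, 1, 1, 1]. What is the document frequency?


Checking each document for 'fish':
Doc 1: present
Doc 2: absent
Doc 3: absent
Doc 4: present
Doc 5: present
Doc 6: present
Doc 7: absent
Doc 8: absent
Doc 9: present
Doc 10: present
Doc 11: present
Doc 12: present
df = sum of presences = 1 + 0 + 0 + 1 + 1 + 1 + 0 + 0 + 1 + 1 + 1 + 1 = 8

8


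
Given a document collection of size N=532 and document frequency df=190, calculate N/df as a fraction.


IDF ratio = N / df
= 532 / 190
= 14/5

14/5


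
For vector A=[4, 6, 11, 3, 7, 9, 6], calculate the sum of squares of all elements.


|A|^2 = sum of squared components
A[0]^2 = 4^2 = 16
A[1]^2 = 6^2 = 36
A[2]^2 = 11^2 = 121
A[3]^2 = 3^2 = 9
A[4]^2 = 7^2 = 49
A[5]^2 = 9^2 = 81
A[6]^2 = 6^2 = 36
Sum = 16 + 36 + 121 + 9 + 49 + 81 + 36 = 348

348


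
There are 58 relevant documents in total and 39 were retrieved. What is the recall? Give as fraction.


Recall = retrieved_relevant / total_relevant
= 39 / 58
= 39 / (39 + 19)
= 39/58

39/58


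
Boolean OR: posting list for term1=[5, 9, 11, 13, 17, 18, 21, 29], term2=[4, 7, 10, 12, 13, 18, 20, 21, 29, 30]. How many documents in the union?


Boolean OR: find union of posting lists
term1 docs: [5, 9, 11, 13, 17, 18, 21, 29]
term2 docs: [4, 7, 10, 12, 13, 18, 20, 21, 29, 30]
Union: [4, 5, 7, 9, 10, 11, 12, 13, 17, 18, 20, 21, 29, 30]
|union| = 14

14


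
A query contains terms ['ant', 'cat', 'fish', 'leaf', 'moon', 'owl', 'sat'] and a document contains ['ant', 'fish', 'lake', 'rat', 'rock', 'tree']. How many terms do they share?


Query terms: ['ant', 'cat', 'fish', 'leaf', 'moon', 'owl', 'sat']
Document terms: ['ant', 'fish', 'lake', 'rat', 'rock', 'tree']
Common terms: ['ant', 'fish']
Overlap count = 2

2


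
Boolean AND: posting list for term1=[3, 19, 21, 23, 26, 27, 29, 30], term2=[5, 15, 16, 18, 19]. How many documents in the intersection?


Boolean AND: find intersection of posting lists
term1 docs: [3, 19, 21, 23, 26, 27, 29, 30]
term2 docs: [5, 15, 16, 18, 19]
Intersection: [19]
|intersection| = 1

1


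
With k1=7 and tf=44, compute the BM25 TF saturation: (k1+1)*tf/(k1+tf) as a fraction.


BM25 TF component = (k1+1)*tf / (k1+tf)
k1 = 7, tf = 44
Numerator = (7+1)*44 = 352
Denominator = 7 + 44 = 51
= 352/51 = 352/51

352/51


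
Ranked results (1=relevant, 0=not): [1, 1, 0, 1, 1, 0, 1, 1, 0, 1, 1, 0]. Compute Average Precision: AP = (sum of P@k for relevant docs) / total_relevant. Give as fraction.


Computing P@k for each relevant position:
Position 1: relevant, P@1 = 1/1 = 1
Position 2: relevant, P@2 = 2/2 = 1
Position 3: not relevant
Position 4: relevant, P@4 = 3/4 = 3/4
Position 5: relevant, P@5 = 4/5 = 4/5
Position 6: not relevant
Position 7: relevant, P@7 = 5/7 = 5/7
Position 8: relevant, P@8 = 6/8 = 3/4
Position 9: not relevant
Position 10: relevant, P@10 = 7/10 = 7/10
Position 11: relevant, P@11 = 8/11 = 8/11
Position 12: not relevant
Sum of P@k = 1 + 1 + 3/4 + 4/5 + 5/7 + 3/4 + 7/10 + 8/11 = 496/77
AP = 496/77 / 8 = 62/77

62/77


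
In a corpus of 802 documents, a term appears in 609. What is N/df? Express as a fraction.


IDF ratio = N / df
= 802 / 609
= 802/609

802/609


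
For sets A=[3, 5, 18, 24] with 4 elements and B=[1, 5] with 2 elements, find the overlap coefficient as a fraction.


A intersect B = [5]
|A intersect B| = 1
min(|A|, |B|) = min(4, 2) = 2
Overlap = 1 / 2 = 1/2

1/2


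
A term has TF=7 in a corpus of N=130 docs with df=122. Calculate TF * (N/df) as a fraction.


TF * (N/df)
= 7 * (130/122)
= 7 * 65/61
= 455/61

455/61


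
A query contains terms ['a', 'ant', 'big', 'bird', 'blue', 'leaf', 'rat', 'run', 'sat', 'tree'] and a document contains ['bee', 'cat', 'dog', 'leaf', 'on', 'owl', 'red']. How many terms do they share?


Query terms: ['a', 'ant', 'big', 'bird', 'blue', 'leaf', 'rat', 'run', 'sat', 'tree']
Document terms: ['bee', 'cat', 'dog', 'leaf', 'on', 'owl', 'red']
Common terms: ['leaf']
Overlap count = 1

1


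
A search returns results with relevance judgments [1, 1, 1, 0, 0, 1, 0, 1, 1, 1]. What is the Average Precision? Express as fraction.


Computing P@k for each relevant position:
Position 1: relevant, P@1 = 1/1 = 1
Position 2: relevant, P@2 = 2/2 = 1
Position 3: relevant, P@3 = 3/3 = 1
Position 4: not relevant
Position 5: not relevant
Position 6: relevant, P@6 = 4/6 = 2/3
Position 7: not relevant
Position 8: relevant, P@8 = 5/8 = 5/8
Position 9: relevant, P@9 = 6/9 = 2/3
Position 10: relevant, P@10 = 7/10 = 7/10
Sum of P@k = 1 + 1 + 1 + 2/3 + 5/8 + 2/3 + 7/10 = 679/120
AP = 679/120 / 7 = 97/120

97/120


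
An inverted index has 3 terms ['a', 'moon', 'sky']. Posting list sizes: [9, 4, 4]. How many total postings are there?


Summing posting list sizes:
'a': 9 postings
'moon': 4 postings
'sky': 4 postings
Total = 9 + 4 + 4 = 17

17


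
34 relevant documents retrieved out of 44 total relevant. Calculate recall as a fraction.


Recall = retrieved_relevant / total_relevant
= 34 / 44
= 34 / (34 + 10)
= 17/22

17/22


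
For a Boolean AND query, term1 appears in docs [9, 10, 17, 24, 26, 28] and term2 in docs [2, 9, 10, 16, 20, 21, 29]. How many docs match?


Boolean AND: find intersection of posting lists
term1 docs: [9, 10, 17, 24, 26, 28]
term2 docs: [2, 9, 10, 16, 20, 21, 29]
Intersection: [9, 10]
|intersection| = 2

2


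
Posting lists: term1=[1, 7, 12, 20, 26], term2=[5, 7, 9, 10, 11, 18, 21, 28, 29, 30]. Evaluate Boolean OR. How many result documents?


Boolean OR: find union of posting lists
term1 docs: [1, 7, 12, 20, 26]
term2 docs: [5, 7, 9, 10, 11, 18, 21, 28, 29, 30]
Union: [1, 5, 7, 9, 10, 11, 12, 18, 20, 21, 26, 28, 29, 30]
|union| = 14

14


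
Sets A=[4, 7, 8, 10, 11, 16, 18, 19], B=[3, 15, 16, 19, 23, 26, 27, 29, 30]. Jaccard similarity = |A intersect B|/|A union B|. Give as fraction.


A intersect B = [16, 19]
|A intersect B| = 2
A union B = [3, 4, 7, 8, 10, 11, 15, 16, 18, 19, 23, 26, 27, 29, 30]
|A union B| = 15
Jaccard = 2/15 = 2/15

2/15


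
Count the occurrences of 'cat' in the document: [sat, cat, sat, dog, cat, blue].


Document has 6 words
Scanning for 'cat':
Found at positions: [1, 4]
Count = 2

2


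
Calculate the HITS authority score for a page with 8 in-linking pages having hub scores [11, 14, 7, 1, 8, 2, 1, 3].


Authority = sum of hub scores of in-linkers
In-link 1: hub score = 11
In-link 2: hub score = 14
In-link 3: hub score = 7
In-link 4: hub score = 1
In-link 5: hub score = 8
In-link 6: hub score = 2
In-link 7: hub score = 1
In-link 8: hub score = 3
Authority = 11 + 14 + 7 + 1 + 8 + 2 + 1 + 3 = 47

47


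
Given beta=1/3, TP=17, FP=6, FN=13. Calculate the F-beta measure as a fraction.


P = TP/(TP+FP) = 17/23 = 17/23
R = TP/(TP+FN) = 17/30 = 17/30
beta^2 = 1/3^2 = 1/9
(1 + beta^2) = 10/9
Numerator = (1+beta^2)*P*R = 289/621
Denominator = beta^2*P + R = 17/207 + 17/30 = 1343/2070
F_beta = 170/237

170/237


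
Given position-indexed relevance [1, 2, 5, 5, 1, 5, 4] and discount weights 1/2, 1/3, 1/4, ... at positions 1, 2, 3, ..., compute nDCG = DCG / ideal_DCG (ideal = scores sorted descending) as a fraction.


Position discount weights w_i = 1/(i+1) for i=1..7:
Weights = [1/2, 1/3, 1/4, 1/5, 1/6, 1/7, 1/8]
Actual relevance: [1, 2, 5, 5, 1, 5, 4]
DCG = 1/2 + 2/3 + 5/4 + 5/5 + 1/6 + 5/7 + 4/8 = 403/84
Ideal relevance (sorted desc): [5, 5, 5, 4, 2, 1, 1]
Ideal DCG = 5/2 + 5/3 + 5/4 + 4/5 + 2/6 + 1/7 + 1/8 = 1909/280
nDCG = DCG / ideal_DCG = 403/84 / 1909/280 = 4030/5727

4030/5727


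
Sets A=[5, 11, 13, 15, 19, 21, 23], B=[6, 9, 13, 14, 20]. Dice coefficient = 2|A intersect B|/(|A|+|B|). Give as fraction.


A intersect B = [13]
|A intersect B| = 1
|A| = 7, |B| = 5
Dice = 2*1 / (7+5)
= 2 / 12 = 1/6

1/6


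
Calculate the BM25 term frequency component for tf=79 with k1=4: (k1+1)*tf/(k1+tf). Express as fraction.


BM25 TF component = (k1+1)*tf / (k1+tf)
k1 = 4, tf = 79
Numerator = (4+1)*79 = 395
Denominator = 4 + 79 = 83
= 395/83 = 395/83

395/83


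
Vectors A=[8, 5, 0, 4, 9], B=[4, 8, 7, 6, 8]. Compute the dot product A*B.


Dot product = sum of element-wise products
A[0]*B[0] = 8*4 = 32
A[1]*B[1] = 5*8 = 40
A[2]*B[2] = 0*7 = 0
A[3]*B[3] = 4*6 = 24
A[4]*B[4] = 9*8 = 72
Sum = 32 + 40 + 0 + 24 + 72 = 168

168


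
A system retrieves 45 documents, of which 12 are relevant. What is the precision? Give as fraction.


Precision = relevant_retrieved / total_retrieved
= 12 / 45
= 12 / (12 + 33)
= 4/15

4/15


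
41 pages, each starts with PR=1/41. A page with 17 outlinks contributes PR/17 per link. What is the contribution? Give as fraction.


Initial PR = 1/41 = 1/41
Outlinks = 17
Contribution per link = PR / outlinks
= 1/41 / 17
= 1/697

1/697


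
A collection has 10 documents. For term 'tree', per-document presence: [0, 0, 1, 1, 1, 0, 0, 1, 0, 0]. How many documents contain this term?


Checking each document for 'tree':
Doc 1: absent
Doc 2: absent
Doc 3: present
Doc 4: present
Doc 5: present
Doc 6: absent
Doc 7: absent
Doc 8: present
Doc 9: absent
Doc 10: absent
df = sum of presences = 0 + 0 + 1 + 1 + 1 + 0 + 0 + 1 + 0 + 0 = 4

4


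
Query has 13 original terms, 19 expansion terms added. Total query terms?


Original terms: 13
Expansion terms: 19
Total = 13 + 19 = 32

32


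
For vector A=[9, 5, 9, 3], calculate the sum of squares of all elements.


|A|^2 = sum of squared components
A[0]^2 = 9^2 = 81
A[1]^2 = 5^2 = 25
A[2]^2 = 9^2 = 81
A[3]^2 = 3^2 = 9
Sum = 81 + 25 + 81 + 9 = 196

196


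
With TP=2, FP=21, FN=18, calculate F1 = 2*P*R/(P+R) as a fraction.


F1 = 2 * P * R / (P + R)
P = TP/(TP+FP) = 2/23 = 2/23
R = TP/(TP+FN) = 2/20 = 1/10
2 * P * R = 2 * 2/23 * 1/10 = 2/115
P + R = 2/23 + 1/10 = 43/230
F1 = 2/115 / 43/230 = 4/43

4/43


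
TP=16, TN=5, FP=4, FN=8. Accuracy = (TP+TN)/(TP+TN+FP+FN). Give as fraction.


Accuracy = (TP + TN) / (TP + TN + FP + FN)
TP + TN = 16 + 5 = 21
Total = 16 + 5 + 4 + 8 = 33
Accuracy = 21 / 33 = 7/11

7/11


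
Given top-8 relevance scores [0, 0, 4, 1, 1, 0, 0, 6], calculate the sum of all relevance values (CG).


Cumulative Gain = sum of relevance scores
Position 1: rel=0, running sum=0
Position 2: rel=0, running sum=0
Position 3: rel=4, running sum=4
Position 4: rel=1, running sum=5
Position 5: rel=1, running sum=6
Position 6: rel=0, running sum=6
Position 7: rel=0, running sum=6
Position 8: rel=6, running sum=12
CG = 12

12


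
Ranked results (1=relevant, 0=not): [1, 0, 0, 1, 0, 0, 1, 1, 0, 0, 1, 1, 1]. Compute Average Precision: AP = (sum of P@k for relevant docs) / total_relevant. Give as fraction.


Computing P@k for each relevant position:
Position 1: relevant, P@1 = 1/1 = 1
Position 2: not relevant
Position 3: not relevant
Position 4: relevant, P@4 = 2/4 = 1/2
Position 5: not relevant
Position 6: not relevant
Position 7: relevant, P@7 = 3/7 = 3/7
Position 8: relevant, P@8 = 4/8 = 1/2
Position 9: not relevant
Position 10: not relevant
Position 11: relevant, P@11 = 5/11 = 5/11
Position 12: relevant, P@12 = 6/12 = 1/2
Position 13: relevant, P@13 = 7/13 = 7/13
Sum of P@k = 1 + 1/2 + 3/7 + 1/2 + 5/11 + 1/2 + 7/13 = 7851/2002
AP = 7851/2002 / 7 = 7851/14014

7851/14014


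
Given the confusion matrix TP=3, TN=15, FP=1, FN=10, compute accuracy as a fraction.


Accuracy = (TP + TN) / (TP + TN + FP + FN)
TP + TN = 3 + 15 = 18
Total = 3 + 15 + 1 + 10 = 29
Accuracy = 18 / 29 = 18/29

18/29


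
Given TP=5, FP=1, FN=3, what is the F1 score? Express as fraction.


F1 = 2 * P * R / (P + R)
P = TP/(TP+FP) = 5/6 = 5/6
R = TP/(TP+FN) = 5/8 = 5/8
2 * P * R = 2 * 5/6 * 5/8 = 25/24
P + R = 5/6 + 5/8 = 35/24
F1 = 25/24 / 35/24 = 5/7

5/7


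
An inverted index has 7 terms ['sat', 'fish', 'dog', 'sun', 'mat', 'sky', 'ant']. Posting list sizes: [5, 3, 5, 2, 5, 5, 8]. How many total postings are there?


Summing posting list sizes:
'sat': 5 postings
'fish': 3 postings
'dog': 5 postings
'sun': 2 postings
'mat': 5 postings
'sky': 5 postings
'ant': 8 postings
Total = 5 + 3 + 5 + 2 + 5 + 5 + 8 = 33

33


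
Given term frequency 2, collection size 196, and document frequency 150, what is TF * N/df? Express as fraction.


TF * (N/df)
= 2 * (196/150)
= 2 * 98/75
= 196/75

196/75


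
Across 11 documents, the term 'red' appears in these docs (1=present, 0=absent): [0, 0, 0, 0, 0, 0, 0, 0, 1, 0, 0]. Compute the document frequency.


Checking each document for 'red':
Doc 1: absent
Doc 2: absent
Doc 3: absent
Doc 4: absent
Doc 5: absent
Doc 6: absent
Doc 7: absent
Doc 8: absent
Doc 9: present
Doc 10: absent
Doc 11: absent
df = sum of presences = 0 + 0 + 0 + 0 + 0 + 0 + 0 + 0 + 1 + 0 + 0 = 1

1


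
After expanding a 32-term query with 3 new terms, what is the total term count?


Original terms: 32
Expansion terms: 3
Total = 32 + 3 = 35

35


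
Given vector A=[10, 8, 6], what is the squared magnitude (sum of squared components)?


|A|^2 = sum of squared components
A[0]^2 = 10^2 = 100
A[1]^2 = 8^2 = 64
A[2]^2 = 6^2 = 36
Sum = 100 + 64 + 36 = 200

200


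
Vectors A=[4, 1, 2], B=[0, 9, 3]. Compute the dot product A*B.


Dot product = sum of element-wise products
A[0]*B[0] = 4*0 = 0
A[1]*B[1] = 1*9 = 9
A[2]*B[2] = 2*3 = 6
Sum = 0 + 9 + 6 = 15

15


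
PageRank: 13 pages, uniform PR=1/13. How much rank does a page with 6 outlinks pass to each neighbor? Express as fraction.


Initial PR = 1/13 = 1/13
Outlinks = 6
Contribution per link = PR / outlinks
= 1/13 / 6
= 1/78

1/78


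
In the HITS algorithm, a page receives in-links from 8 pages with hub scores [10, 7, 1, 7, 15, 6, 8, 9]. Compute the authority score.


Authority = sum of hub scores of in-linkers
In-link 1: hub score = 10
In-link 2: hub score = 7
In-link 3: hub score = 1
In-link 4: hub score = 7
In-link 5: hub score = 15
In-link 6: hub score = 6
In-link 7: hub score = 8
In-link 8: hub score = 9
Authority = 10 + 7 + 1 + 7 + 15 + 6 + 8 + 9 = 63

63


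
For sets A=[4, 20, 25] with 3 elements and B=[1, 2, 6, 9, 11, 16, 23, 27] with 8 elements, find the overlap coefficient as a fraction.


A intersect B = []
|A intersect B| = 0
min(|A|, |B|) = min(3, 8) = 3
Overlap = 0 / 3 = 0

0


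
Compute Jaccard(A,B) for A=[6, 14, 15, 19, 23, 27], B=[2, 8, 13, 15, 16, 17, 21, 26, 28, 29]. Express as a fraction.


A intersect B = [15]
|A intersect B| = 1
A union B = [2, 6, 8, 13, 14, 15, 16, 17, 19, 21, 23, 26, 27, 28, 29]
|A union B| = 15
Jaccard = 1/15 = 1/15

1/15


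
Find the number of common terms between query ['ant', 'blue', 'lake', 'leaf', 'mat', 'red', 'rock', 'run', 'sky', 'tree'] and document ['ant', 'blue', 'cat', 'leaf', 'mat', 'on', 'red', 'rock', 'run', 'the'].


Query terms: ['ant', 'blue', 'lake', 'leaf', 'mat', 'red', 'rock', 'run', 'sky', 'tree']
Document terms: ['ant', 'blue', 'cat', 'leaf', 'mat', 'on', 'red', 'rock', 'run', 'the']
Common terms: ['ant', 'blue', 'leaf', 'mat', 'red', 'rock', 'run']
Overlap count = 7

7


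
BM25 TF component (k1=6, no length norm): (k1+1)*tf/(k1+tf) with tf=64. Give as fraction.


BM25 TF component = (k1+1)*tf / (k1+tf)
k1 = 6, tf = 64
Numerator = (6+1)*64 = 448
Denominator = 6 + 64 = 70
= 448/70 = 32/5

32/5


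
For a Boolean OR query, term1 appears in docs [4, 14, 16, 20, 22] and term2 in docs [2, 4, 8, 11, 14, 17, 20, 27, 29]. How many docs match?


Boolean OR: find union of posting lists
term1 docs: [4, 14, 16, 20, 22]
term2 docs: [2, 4, 8, 11, 14, 17, 20, 27, 29]
Union: [2, 4, 8, 11, 14, 16, 17, 20, 22, 27, 29]
|union| = 11

11


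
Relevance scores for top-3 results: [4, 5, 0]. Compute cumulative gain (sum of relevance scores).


Cumulative Gain = sum of relevance scores
Position 1: rel=4, running sum=4
Position 2: rel=5, running sum=9
Position 3: rel=0, running sum=9
CG = 9

9


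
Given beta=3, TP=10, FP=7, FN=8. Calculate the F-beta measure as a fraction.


P = TP/(TP+FP) = 10/17 = 10/17
R = TP/(TP+FN) = 10/18 = 5/9
beta^2 = 3^2 = 9
(1 + beta^2) = 10
Numerator = (1+beta^2)*P*R = 500/153
Denominator = beta^2*P + R = 90/17 + 5/9 = 895/153
F_beta = 100/179

100/179


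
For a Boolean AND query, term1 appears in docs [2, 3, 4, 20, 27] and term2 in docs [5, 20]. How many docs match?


Boolean AND: find intersection of posting lists
term1 docs: [2, 3, 4, 20, 27]
term2 docs: [5, 20]
Intersection: [20]
|intersection| = 1

1


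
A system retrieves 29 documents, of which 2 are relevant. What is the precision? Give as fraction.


Precision = relevant_retrieved / total_retrieved
= 2 / 29
= 2 / (2 + 27)
= 2/29

2/29


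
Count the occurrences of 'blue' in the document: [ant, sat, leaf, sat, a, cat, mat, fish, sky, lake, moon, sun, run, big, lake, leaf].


Document has 16 words
Scanning for 'blue':
Term not found in document
Count = 0

0


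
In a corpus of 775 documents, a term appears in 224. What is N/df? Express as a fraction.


IDF ratio = N / df
= 775 / 224
= 775/224

775/224


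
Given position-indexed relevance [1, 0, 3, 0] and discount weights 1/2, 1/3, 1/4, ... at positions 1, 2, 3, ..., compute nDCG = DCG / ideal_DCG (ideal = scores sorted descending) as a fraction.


Position discount weights w_i = 1/(i+1) for i=1..4:
Weights = [1/2, 1/3, 1/4, 1/5]
Actual relevance: [1, 0, 3, 0]
DCG = 1/2 + 0/3 + 3/4 + 0/5 = 5/4
Ideal relevance (sorted desc): [3, 1, 0, 0]
Ideal DCG = 3/2 + 1/3 + 0/4 + 0/5 = 11/6
nDCG = DCG / ideal_DCG = 5/4 / 11/6 = 15/22

15/22


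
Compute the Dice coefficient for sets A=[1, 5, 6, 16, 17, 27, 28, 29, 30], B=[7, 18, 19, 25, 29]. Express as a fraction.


A intersect B = [29]
|A intersect B| = 1
|A| = 9, |B| = 5
Dice = 2*1 / (9+5)
= 2 / 14 = 1/7

1/7


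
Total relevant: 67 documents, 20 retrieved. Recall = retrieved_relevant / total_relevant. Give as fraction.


Recall = retrieved_relevant / total_relevant
= 20 / 67
= 20 / (20 + 47)
= 20/67

20/67


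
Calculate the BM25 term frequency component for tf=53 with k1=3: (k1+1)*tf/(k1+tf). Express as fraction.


BM25 TF component = (k1+1)*tf / (k1+tf)
k1 = 3, tf = 53
Numerator = (3+1)*53 = 212
Denominator = 3 + 53 = 56
= 212/56 = 53/14

53/14


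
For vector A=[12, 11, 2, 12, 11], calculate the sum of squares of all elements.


|A|^2 = sum of squared components
A[0]^2 = 12^2 = 144
A[1]^2 = 11^2 = 121
A[2]^2 = 2^2 = 4
A[3]^2 = 12^2 = 144
A[4]^2 = 11^2 = 121
Sum = 144 + 121 + 4 + 144 + 121 = 534

534


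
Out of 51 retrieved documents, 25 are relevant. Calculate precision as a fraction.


Precision = relevant_retrieved / total_retrieved
= 25 / 51
= 25 / (25 + 26)
= 25/51

25/51


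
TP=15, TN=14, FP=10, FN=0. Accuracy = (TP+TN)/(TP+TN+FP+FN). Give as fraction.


Accuracy = (TP + TN) / (TP + TN + FP + FN)
TP + TN = 15 + 14 = 29
Total = 15 + 14 + 10 + 0 = 39
Accuracy = 29 / 39 = 29/39

29/39


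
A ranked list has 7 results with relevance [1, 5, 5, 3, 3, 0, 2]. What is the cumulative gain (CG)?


Cumulative Gain = sum of relevance scores
Position 1: rel=1, running sum=1
Position 2: rel=5, running sum=6
Position 3: rel=5, running sum=11
Position 4: rel=3, running sum=14
Position 5: rel=3, running sum=17
Position 6: rel=0, running sum=17
Position 7: rel=2, running sum=19
CG = 19

19


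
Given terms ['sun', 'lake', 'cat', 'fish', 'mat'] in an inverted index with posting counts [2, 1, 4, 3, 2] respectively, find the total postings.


Summing posting list sizes:
'sun': 2 postings
'lake': 1 postings
'cat': 4 postings
'fish': 3 postings
'mat': 2 postings
Total = 2 + 1 + 4 + 3 + 2 = 12

12


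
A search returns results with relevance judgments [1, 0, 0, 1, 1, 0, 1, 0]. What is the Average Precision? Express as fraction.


Computing P@k for each relevant position:
Position 1: relevant, P@1 = 1/1 = 1
Position 2: not relevant
Position 3: not relevant
Position 4: relevant, P@4 = 2/4 = 1/2
Position 5: relevant, P@5 = 3/5 = 3/5
Position 6: not relevant
Position 7: relevant, P@7 = 4/7 = 4/7
Position 8: not relevant
Sum of P@k = 1 + 1/2 + 3/5 + 4/7 = 187/70
AP = 187/70 / 4 = 187/280

187/280


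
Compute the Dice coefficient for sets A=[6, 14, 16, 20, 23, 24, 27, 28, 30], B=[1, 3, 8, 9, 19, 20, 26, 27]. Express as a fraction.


A intersect B = [20, 27]
|A intersect B| = 2
|A| = 9, |B| = 8
Dice = 2*2 / (9+8)
= 4 / 17 = 4/17

4/17


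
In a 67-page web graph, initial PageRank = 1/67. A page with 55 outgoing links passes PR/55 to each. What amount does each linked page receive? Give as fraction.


Initial PR = 1/67 = 1/67
Outlinks = 55
Contribution per link = PR / outlinks
= 1/67 / 55
= 1/3685

1/3685


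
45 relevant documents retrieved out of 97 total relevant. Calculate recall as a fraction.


Recall = retrieved_relevant / total_relevant
= 45 / 97
= 45 / (45 + 52)
= 45/97

45/97


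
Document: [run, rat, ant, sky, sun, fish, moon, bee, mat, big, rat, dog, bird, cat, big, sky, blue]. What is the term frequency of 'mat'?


Document has 17 words
Scanning for 'mat':
Found at positions: [8]
Count = 1

1


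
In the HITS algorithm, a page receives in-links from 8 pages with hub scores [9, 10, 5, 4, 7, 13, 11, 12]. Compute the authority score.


Authority = sum of hub scores of in-linkers
In-link 1: hub score = 9
In-link 2: hub score = 10
In-link 3: hub score = 5
In-link 4: hub score = 4
In-link 5: hub score = 7
In-link 6: hub score = 13
In-link 7: hub score = 11
In-link 8: hub score = 12
Authority = 9 + 10 + 5 + 4 + 7 + 13 + 11 + 12 = 71

71


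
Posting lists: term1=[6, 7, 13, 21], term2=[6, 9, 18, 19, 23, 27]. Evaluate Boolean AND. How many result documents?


Boolean AND: find intersection of posting lists
term1 docs: [6, 7, 13, 21]
term2 docs: [6, 9, 18, 19, 23, 27]
Intersection: [6]
|intersection| = 1

1


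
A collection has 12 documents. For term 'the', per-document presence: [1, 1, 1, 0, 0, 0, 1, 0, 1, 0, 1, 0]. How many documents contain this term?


Checking each document for 'the':
Doc 1: present
Doc 2: present
Doc 3: present
Doc 4: absent
Doc 5: absent
Doc 6: absent
Doc 7: present
Doc 8: absent
Doc 9: present
Doc 10: absent
Doc 11: present
Doc 12: absent
df = sum of presences = 1 + 1 + 1 + 0 + 0 + 0 + 1 + 0 + 1 + 0 + 1 + 0 = 6

6


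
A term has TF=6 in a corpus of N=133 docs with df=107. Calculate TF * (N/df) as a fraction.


TF * (N/df)
= 6 * (133/107)
= 6 * 133/107
= 798/107

798/107


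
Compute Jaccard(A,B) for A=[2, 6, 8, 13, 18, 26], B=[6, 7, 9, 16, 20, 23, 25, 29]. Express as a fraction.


A intersect B = [6]
|A intersect B| = 1
A union B = [2, 6, 7, 8, 9, 13, 16, 18, 20, 23, 25, 26, 29]
|A union B| = 13
Jaccard = 1/13 = 1/13

1/13


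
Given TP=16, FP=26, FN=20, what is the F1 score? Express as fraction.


F1 = 2 * P * R / (P + R)
P = TP/(TP+FP) = 16/42 = 8/21
R = TP/(TP+FN) = 16/36 = 4/9
2 * P * R = 2 * 8/21 * 4/9 = 64/189
P + R = 8/21 + 4/9 = 52/63
F1 = 64/189 / 52/63 = 16/39

16/39


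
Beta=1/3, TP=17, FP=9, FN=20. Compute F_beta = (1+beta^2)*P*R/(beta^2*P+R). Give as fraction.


P = TP/(TP+FP) = 17/26 = 17/26
R = TP/(TP+FN) = 17/37 = 17/37
beta^2 = 1/3^2 = 1/9
(1 + beta^2) = 10/9
Numerator = (1+beta^2)*P*R = 1445/4329
Denominator = beta^2*P + R = 17/234 + 17/37 = 4607/8658
F_beta = 170/271

170/271


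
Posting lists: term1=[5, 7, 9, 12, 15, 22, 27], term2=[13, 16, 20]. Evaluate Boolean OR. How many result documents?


Boolean OR: find union of posting lists
term1 docs: [5, 7, 9, 12, 15, 22, 27]
term2 docs: [13, 16, 20]
Union: [5, 7, 9, 12, 13, 15, 16, 20, 22, 27]
|union| = 10

10


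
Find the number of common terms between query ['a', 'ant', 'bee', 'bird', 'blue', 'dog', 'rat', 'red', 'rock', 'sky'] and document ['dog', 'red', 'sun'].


Query terms: ['a', 'ant', 'bee', 'bird', 'blue', 'dog', 'rat', 'red', 'rock', 'sky']
Document terms: ['dog', 'red', 'sun']
Common terms: ['dog', 'red']
Overlap count = 2

2


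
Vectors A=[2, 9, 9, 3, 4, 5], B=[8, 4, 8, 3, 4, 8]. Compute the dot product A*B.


Dot product = sum of element-wise products
A[0]*B[0] = 2*8 = 16
A[1]*B[1] = 9*4 = 36
A[2]*B[2] = 9*8 = 72
A[3]*B[3] = 3*3 = 9
A[4]*B[4] = 4*4 = 16
A[5]*B[5] = 5*8 = 40
Sum = 16 + 36 + 72 + 9 + 16 + 40 = 189

189


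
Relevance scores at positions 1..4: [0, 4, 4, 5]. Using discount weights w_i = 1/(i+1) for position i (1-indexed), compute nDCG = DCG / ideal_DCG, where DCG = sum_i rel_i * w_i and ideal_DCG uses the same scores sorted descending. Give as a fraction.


Position discount weights w_i = 1/(i+1) for i=1..4:
Weights = [1/2, 1/3, 1/4, 1/5]
Actual relevance: [0, 4, 4, 5]
DCG = 0/2 + 4/3 + 4/4 + 5/5 = 10/3
Ideal relevance (sorted desc): [5, 4, 4, 0]
Ideal DCG = 5/2 + 4/3 + 4/4 + 0/5 = 29/6
nDCG = DCG / ideal_DCG = 10/3 / 29/6 = 20/29

20/29


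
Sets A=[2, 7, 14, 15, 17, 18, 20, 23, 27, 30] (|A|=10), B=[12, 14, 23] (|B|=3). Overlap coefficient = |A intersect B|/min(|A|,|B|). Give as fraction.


A intersect B = [14, 23]
|A intersect B| = 2
min(|A|, |B|) = min(10, 3) = 3
Overlap = 2 / 3 = 2/3

2/3


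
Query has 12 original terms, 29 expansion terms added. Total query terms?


Original terms: 12
Expansion terms: 29
Total = 12 + 29 = 41

41


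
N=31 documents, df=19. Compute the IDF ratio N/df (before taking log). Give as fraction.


IDF ratio = N / df
= 31 / 19
= 31/19

31/19


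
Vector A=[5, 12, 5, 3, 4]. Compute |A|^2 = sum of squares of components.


|A|^2 = sum of squared components
A[0]^2 = 5^2 = 25
A[1]^2 = 12^2 = 144
A[2]^2 = 5^2 = 25
A[3]^2 = 3^2 = 9
A[4]^2 = 4^2 = 16
Sum = 25 + 144 + 25 + 9 + 16 = 219

219


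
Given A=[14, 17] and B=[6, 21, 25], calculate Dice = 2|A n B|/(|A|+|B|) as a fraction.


A intersect B = []
|A intersect B| = 0
|A| = 2, |B| = 3
Dice = 2*0 / (2+3)
= 0 / 5 = 0

0


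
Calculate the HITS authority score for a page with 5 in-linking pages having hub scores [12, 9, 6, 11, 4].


Authority = sum of hub scores of in-linkers
In-link 1: hub score = 12
In-link 2: hub score = 9
In-link 3: hub score = 6
In-link 4: hub score = 11
In-link 5: hub score = 4
Authority = 12 + 9 + 6 + 11 + 4 = 42

42


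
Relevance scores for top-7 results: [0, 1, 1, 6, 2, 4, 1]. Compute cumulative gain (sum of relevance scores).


Cumulative Gain = sum of relevance scores
Position 1: rel=0, running sum=0
Position 2: rel=1, running sum=1
Position 3: rel=1, running sum=2
Position 4: rel=6, running sum=8
Position 5: rel=2, running sum=10
Position 6: rel=4, running sum=14
Position 7: rel=1, running sum=15
CG = 15

15


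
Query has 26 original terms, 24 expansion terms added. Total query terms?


Original terms: 26
Expansion terms: 24
Total = 26 + 24 = 50

50


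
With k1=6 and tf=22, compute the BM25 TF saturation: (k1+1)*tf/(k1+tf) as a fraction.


BM25 TF component = (k1+1)*tf / (k1+tf)
k1 = 6, tf = 22
Numerator = (6+1)*22 = 154
Denominator = 6 + 22 = 28
= 154/28 = 11/2

11/2
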